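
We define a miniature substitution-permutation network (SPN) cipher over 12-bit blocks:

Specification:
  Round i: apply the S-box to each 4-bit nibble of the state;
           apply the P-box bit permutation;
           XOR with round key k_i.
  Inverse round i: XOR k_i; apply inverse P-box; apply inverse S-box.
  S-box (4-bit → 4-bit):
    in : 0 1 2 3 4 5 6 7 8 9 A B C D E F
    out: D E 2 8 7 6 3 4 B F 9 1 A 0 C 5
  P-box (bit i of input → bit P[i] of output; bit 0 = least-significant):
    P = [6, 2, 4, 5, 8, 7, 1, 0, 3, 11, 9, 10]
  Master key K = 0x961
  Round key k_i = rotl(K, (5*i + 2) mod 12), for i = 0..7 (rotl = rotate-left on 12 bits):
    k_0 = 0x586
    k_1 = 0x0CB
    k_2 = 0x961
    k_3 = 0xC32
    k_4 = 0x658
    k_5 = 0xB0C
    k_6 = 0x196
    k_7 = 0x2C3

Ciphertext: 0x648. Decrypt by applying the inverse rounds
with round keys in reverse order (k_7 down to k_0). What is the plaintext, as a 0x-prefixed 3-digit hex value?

0xB69

s_0 = ciphertext = 0x648
s_1 = InvRound(s_0, k_7) = 0xA1D
s_2 = InvRound(s_1, k_6) = 0x49D
s_3 = InvRound(s_2, k_5) = 0x187
s_4 = InvRound(s_3, k_4) = 0x094
s_5 = InvRound(s_4, k_3) = 0xC5C
s_6 = InvRound(s_5, k_2) = 0xAA1
s_7 = InvRound(s_6, k_1) = 0x47A
s_8 = InvRound(s_7, k_0) = 0xB69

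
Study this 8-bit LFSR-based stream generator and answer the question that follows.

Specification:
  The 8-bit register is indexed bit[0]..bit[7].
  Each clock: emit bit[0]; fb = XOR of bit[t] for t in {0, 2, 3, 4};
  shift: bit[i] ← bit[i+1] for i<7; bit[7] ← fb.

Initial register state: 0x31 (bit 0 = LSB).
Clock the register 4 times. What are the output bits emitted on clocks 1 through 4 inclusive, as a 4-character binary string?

1000

reg_0 = 0x31
clock 1: out=1, reg = 0x18
clock 2: out=0, reg = 0x0C
clock 3: out=0, reg = 0x06
clock 4: out=0, reg = 0x83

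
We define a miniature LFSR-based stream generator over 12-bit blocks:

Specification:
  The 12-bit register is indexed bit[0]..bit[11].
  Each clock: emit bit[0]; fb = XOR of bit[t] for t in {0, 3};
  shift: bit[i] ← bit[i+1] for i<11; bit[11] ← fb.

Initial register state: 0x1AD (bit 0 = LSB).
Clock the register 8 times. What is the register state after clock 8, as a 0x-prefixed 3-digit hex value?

0x981

reg_0 = 0x1AD
clock 1: out=1, reg = 0x0D6
clock 2: out=0, reg = 0x06B
clock 3: out=1, reg = 0x035
clock 4: out=1, reg = 0x81A
clock 5: out=0, reg = 0xC0D
clock 6: out=1, reg = 0x606
clock 7: out=0, reg = 0x303
clock 8: out=1, reg = 0x981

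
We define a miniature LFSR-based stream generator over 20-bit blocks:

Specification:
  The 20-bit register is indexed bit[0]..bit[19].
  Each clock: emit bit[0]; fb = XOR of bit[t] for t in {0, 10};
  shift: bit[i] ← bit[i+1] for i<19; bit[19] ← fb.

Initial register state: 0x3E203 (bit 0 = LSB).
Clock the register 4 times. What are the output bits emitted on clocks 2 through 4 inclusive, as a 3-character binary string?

100

reg_0 = 0x3E203
clock 1: out=1, reg = 0x9F101
clock 2: out=1, reg = 0xCF880
clock 3: out=0, reg = 0x67C40
clock 4: out=0, reg = 0xB3E20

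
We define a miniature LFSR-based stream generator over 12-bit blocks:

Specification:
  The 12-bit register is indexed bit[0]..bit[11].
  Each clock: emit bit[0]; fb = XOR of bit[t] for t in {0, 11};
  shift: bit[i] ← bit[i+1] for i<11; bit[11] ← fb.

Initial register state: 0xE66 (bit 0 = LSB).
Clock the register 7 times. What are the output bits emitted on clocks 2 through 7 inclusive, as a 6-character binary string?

110011

reg_0 = 0xE66
clock 1: out=0, reg = 0xF33
clock 2: out=1, reg = 0x799
clock 3: out=1, reg = 0xBCC
clock 4: out=0, reg = 0xDE6
clock 5: out=0, reg = 0xEF3
clock 6: out=1, reg = 0x779
clock 7: out=1, reg = 0xBBC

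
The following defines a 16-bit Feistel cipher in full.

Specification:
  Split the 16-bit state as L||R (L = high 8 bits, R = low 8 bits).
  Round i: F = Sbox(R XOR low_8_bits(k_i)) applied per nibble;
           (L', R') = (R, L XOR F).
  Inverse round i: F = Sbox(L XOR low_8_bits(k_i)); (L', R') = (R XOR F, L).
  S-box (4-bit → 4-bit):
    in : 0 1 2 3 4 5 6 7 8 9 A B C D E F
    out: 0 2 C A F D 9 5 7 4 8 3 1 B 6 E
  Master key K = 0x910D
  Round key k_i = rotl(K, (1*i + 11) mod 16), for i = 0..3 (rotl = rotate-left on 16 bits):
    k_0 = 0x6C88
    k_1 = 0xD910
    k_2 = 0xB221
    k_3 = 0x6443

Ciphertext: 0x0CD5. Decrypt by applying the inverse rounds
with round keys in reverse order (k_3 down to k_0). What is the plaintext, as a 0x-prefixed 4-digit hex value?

0x7504

s_0 = ciphertext = 0x0CD5
s_1 = InvRound(s_0, k_3) = 0x2B0C
s_2 = InvRound(s_1, k_2) = 0x042B
s_3 = InvRound(s_2, k_1) = 0x0404
s_4 = InvRound(s_3, k_0) = 0x7504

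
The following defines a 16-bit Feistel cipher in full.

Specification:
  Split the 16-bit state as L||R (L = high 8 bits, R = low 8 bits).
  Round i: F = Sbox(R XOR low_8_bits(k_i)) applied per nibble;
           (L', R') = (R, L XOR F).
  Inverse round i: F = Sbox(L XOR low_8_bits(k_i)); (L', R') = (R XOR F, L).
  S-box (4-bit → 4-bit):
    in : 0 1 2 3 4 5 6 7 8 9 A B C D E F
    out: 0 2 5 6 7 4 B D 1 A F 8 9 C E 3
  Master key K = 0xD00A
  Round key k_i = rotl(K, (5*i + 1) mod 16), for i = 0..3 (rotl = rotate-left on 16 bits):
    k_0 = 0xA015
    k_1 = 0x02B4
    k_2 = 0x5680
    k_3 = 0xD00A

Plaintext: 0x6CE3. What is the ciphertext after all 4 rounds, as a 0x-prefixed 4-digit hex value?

0x437F

s_0 = plaintext = 0x6CE3
s_1 = Round(s_0, k_0) = 0xE357
s_2 = Round(s_1, k_1) = 0x5705
s_3 = Round(s_2, k_2) = 0x0543
s_4 = Round(s_3, k_3) = 0x437F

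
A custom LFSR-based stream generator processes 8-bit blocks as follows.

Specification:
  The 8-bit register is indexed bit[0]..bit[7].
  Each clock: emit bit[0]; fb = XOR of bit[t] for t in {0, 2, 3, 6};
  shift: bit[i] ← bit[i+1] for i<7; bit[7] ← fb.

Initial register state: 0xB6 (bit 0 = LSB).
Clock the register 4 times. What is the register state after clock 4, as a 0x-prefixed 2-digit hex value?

reg_0 = 0xB6
clock 1: out=0, reg = 0xDB
clock 2: out=1, reg = 0xED
clock 3: out=1, reg = 0x76
clock 4: out=0, reg = 0x3B

0x3B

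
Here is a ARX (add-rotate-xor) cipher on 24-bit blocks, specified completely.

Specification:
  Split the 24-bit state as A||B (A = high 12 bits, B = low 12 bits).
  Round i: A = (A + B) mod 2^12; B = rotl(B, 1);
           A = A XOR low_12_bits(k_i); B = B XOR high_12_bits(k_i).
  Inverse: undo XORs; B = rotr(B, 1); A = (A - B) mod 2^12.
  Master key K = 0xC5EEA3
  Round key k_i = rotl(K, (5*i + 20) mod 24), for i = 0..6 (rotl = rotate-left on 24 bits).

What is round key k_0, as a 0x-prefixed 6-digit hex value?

0x3C5EEA

K = 0xC5EEA3
k_0 = rotl(K, (5*0+20) mod 24) = rotl(K, 20) = 0x3C5EEA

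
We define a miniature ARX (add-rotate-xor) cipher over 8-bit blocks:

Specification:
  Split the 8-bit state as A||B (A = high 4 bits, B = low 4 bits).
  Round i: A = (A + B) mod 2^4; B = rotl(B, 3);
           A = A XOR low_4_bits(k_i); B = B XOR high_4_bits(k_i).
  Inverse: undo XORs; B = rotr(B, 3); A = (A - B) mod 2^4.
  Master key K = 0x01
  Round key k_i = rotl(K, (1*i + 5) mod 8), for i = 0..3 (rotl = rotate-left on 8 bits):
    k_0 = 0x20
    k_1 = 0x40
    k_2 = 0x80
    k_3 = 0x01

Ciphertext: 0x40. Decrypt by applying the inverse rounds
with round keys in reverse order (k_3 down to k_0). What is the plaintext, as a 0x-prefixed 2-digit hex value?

s_0 = ciphertext = 0x40
s_1 = InvRound(s_0, k_3) = 0x50
s_2 = InvRound(s_1, k_2) = 0x41
s_3 = InvRound(s_2, k_1) = 0xAA
s_4 = InvRound(s_3, k_0) = 0x91

0x91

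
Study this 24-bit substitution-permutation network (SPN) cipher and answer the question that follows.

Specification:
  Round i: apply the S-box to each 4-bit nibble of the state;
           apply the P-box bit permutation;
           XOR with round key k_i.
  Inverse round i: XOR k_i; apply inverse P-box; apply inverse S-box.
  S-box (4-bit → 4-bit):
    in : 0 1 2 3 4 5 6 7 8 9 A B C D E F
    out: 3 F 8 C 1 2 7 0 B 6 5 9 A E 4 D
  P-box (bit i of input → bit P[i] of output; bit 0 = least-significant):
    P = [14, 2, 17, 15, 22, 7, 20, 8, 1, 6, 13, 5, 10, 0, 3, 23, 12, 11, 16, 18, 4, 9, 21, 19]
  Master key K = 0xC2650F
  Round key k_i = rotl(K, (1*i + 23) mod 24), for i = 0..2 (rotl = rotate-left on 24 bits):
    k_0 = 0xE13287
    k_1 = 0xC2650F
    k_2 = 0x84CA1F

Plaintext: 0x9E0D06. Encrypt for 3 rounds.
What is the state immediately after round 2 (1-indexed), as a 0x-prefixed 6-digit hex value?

0x9EE79C

s_0 = plaintext = 0x9E0D06
s_1 = Round(s_0, k_0) = 0x825462
s_2 = Round(s_1, k_1) = 0x9EE79C
s_3 = Round(s_2, k_2) = 0xB54893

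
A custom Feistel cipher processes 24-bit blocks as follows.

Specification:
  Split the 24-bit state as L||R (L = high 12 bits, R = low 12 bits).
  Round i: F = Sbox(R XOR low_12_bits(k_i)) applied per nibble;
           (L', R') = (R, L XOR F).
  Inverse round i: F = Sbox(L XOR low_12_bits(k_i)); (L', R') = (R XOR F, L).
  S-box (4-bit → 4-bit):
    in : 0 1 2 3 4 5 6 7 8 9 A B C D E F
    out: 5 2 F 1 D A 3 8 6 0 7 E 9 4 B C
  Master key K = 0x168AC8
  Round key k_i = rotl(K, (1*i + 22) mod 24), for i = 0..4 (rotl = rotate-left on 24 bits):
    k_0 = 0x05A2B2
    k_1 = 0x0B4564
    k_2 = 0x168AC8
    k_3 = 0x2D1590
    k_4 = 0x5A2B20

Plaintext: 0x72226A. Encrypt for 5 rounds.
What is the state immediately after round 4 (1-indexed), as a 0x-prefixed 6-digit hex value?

0x7AC526

s_0 = plaintext = 0x72226A
s_1 = Round(s_0, k_0) = 0x26A264
s_2 = Round(s_1, k_1) = 0x264A3F
s_3 = Round(s_2, k_2) = 0xA3F7AC
s_4 = Round(s_3, k_3) = 0x7AC526
s_5 = Round(s_4, k_4) = 0x526CFF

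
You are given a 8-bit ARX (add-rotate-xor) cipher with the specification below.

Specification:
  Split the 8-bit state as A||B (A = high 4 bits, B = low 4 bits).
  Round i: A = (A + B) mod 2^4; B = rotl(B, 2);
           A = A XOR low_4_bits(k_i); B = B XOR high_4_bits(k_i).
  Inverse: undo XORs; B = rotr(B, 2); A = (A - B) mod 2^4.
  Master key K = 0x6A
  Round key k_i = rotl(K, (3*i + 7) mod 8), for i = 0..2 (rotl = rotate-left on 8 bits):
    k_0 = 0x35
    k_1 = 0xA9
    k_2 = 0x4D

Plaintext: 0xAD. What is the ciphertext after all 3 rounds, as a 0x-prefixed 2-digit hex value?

s_0 = plaintext = 0xAD
s_1 = Round(s_0, k_0) = 0x24
s_2 = Round(s_1, k_1) = 0xFB
s_3 = Round(s_2, k_2) = 0x7A

0x7A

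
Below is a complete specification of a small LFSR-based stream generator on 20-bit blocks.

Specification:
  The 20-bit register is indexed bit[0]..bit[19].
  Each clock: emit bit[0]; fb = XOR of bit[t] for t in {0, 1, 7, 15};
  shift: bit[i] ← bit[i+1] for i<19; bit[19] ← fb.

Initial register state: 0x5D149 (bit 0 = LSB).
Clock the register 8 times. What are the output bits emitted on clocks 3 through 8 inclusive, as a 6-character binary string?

reg_0 = 0x5D149
clock 1: out=1, reg = 0x2E8A4
clock 2: out=0, reg = 0x17452
clock 3: out=0, reg = 0x8BA29
clock 4: out=1, reg = 0x45D14
clock 5: out=0, reg = 0x22E8A
clock 6: out=0, reg = 0x11745
clock 7: out=1, reg = 0x88BA2
clock 8: out=0, reg = 0xC45D1

010010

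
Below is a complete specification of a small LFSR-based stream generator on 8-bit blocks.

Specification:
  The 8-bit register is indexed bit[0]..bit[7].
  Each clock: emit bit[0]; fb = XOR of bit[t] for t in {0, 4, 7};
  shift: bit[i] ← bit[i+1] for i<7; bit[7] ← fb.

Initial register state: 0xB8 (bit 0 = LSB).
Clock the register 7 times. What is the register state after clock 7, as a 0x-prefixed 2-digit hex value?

reg_0 = 0xB8
clock 1: out=0, reg = 0x5C
clock 2: out=0, reg = 0xAE
clock 3: out=0, reg = 0xD7
clock 4: out=1, reg = 0xEB
clock 5: out=1, reg = 0x75
clock 6: out=1, reg = 0x3A
clock 7: out=0, reg = 0x9D

0x9D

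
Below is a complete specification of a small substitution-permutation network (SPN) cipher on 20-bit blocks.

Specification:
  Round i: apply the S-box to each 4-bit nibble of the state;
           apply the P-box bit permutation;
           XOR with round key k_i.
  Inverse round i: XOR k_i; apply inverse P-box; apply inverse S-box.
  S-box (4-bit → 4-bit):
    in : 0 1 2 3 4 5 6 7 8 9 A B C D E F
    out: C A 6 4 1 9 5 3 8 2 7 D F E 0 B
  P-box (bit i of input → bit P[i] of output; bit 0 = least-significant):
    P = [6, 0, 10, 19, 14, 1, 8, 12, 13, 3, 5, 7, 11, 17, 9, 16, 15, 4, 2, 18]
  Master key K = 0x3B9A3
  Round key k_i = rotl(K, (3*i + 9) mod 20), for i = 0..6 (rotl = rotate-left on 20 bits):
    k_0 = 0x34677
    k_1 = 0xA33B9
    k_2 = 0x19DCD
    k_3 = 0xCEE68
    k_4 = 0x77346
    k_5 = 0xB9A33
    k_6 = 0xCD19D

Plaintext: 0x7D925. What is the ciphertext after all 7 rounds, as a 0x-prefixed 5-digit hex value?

0x78A69

s_0 = plaintext = 0x7D925
s_1 = Round(s_0, k_0) = 0x8C52D
s_2 = Round(s_1, k_1) = 0x51C3A
s_3 = Round(s_2, k_2) = 0x63824
s_4 = Round(s_3, k_3) = 0xC6DAE
s_5 = Round(s_4, k_4) = 0x3B8F8
s_6 = Round(s_5, k_5) = 0x2C0B5
s_7 = Round(s_6, k_6) = 0x78A69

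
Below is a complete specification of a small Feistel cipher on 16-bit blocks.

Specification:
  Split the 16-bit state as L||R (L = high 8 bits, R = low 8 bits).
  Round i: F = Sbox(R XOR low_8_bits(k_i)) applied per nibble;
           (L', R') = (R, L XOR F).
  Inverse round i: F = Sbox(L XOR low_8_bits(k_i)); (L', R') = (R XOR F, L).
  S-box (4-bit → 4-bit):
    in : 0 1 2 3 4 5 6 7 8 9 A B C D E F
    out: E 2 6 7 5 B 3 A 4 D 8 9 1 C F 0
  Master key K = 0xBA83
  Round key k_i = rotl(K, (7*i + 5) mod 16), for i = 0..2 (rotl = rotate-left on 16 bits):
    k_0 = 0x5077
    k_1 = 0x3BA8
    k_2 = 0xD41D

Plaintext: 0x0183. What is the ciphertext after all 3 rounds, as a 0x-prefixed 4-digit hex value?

s_0 = plaintext = 0x0183
s_1 = Round(s_0, k_0) = 0x8304
s_2 = Round(s_1, k_1) = 0x0402
s_3 = Round(s_2, k_2) = 0x0224

0x0224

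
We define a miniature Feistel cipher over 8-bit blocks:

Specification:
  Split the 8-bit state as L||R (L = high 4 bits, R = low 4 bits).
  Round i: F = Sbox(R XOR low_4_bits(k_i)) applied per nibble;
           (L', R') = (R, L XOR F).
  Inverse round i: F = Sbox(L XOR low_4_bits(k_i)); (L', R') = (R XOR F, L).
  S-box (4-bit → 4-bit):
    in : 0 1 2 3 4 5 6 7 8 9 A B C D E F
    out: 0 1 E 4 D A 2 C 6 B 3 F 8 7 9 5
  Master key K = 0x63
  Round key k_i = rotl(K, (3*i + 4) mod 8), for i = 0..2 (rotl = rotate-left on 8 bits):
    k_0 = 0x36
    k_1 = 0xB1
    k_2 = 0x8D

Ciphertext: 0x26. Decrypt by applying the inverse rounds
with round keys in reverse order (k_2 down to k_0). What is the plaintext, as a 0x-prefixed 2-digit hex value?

0x0C

s_0 = ciphertext = 0x26
s_1 = InvRound(s_0, k_2) = 0x32
s_2 = InvRound(s_1, k_1) = 0xC3
s_3 = InvRound(s_2, k_0) = 0x0C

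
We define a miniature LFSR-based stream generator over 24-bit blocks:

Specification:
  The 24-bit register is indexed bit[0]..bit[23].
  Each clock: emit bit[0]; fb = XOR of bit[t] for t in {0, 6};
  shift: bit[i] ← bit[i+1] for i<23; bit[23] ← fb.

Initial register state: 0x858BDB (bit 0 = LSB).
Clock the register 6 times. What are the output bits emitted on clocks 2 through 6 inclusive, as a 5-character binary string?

reg_0 = 0x858BDB
clock 1: out=1, reg = 0x42C5ED
clock 2: out=1, reg = 0x2162F6
clock 3: out=0, reg = 0x90B17B
clock 4: out=1, reg = 0x4858BD
clock 5: out=1, reg = 0xA42C5E
clock 6: out=0, reg = 0xD2162F

10110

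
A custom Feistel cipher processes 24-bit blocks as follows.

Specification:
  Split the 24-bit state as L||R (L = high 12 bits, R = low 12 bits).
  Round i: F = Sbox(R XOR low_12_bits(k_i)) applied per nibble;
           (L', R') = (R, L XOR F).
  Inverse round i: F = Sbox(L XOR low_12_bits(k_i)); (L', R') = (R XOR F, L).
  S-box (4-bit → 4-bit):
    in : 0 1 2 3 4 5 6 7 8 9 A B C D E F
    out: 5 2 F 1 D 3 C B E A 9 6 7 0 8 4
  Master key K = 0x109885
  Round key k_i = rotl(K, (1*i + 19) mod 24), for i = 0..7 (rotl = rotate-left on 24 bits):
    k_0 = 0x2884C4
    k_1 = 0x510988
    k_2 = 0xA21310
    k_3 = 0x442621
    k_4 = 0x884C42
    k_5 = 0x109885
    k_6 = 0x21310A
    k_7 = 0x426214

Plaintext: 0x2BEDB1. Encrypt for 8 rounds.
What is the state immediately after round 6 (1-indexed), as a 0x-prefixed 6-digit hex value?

0x5E05D0

s_0 = plaintext = 0x2BEDB1
s_1 = Round(s_0, k_0) = 0xDB180D
s_2 = Round(s_1, k_1) = 0x80DF52
s_3 = Round(s_2, k_2) = 0xF52FD2
s_4 = Round(s_3, k_3) = 0xFD2513
s_5 = Round(s_4, k_4) = 0x5135E0
s_6 = Round(s_5, k_5) = 0x5E05D0
s_7 = Round(s_6, k_6) = 0x5D08E9
s_8 = Round(s_7, k_7) = 0x8E9C90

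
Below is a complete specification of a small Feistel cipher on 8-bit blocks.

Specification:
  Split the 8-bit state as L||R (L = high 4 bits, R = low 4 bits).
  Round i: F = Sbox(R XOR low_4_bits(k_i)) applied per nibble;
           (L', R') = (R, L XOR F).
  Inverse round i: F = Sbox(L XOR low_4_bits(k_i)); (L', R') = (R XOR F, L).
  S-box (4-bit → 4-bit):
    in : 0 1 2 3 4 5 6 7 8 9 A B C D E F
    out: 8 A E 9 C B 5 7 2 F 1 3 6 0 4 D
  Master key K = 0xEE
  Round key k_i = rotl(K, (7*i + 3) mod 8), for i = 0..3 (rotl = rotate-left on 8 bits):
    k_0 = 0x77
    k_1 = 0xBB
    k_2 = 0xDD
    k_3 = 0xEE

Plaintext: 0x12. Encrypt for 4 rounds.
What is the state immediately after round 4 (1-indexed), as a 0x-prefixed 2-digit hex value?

s_0 = plaintext = 0x12
s_1 = Round(s_0, k_0) = 0x2A
s_2 = Round(s_1, k_1) = 0xA8
s_3 = Round(s_2, k_2) = 0x81
s_4 = Round(s_3, k_3) = 0x15

0x15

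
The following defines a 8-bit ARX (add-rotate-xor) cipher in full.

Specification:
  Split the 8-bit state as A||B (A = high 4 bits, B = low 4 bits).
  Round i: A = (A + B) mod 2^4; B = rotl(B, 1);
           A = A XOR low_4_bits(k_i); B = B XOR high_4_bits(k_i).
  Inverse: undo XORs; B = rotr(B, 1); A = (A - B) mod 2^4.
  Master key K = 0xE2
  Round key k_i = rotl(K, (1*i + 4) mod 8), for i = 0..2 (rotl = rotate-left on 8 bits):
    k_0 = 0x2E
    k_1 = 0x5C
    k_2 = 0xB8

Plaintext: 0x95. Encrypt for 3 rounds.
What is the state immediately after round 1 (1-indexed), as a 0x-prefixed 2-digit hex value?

0x08

s_0 = plaintext = 0x95
s_1 = Round(s_0, k_0) = 0x08
s_2 = Round(s_1, k_1) = 0x44
s_3 = Round(s_2, k_2) = 0x03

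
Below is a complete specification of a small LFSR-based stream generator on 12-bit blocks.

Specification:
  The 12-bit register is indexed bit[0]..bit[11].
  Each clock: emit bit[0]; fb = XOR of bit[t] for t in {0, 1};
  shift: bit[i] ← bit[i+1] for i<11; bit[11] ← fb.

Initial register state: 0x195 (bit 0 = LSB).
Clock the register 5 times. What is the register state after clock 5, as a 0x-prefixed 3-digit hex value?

reg_0 = 0x195
clock 1: out=1, reg = 0x8CA
clock 2: out=0, reg = 0xC65
clock 3: out=1, reg = 0xE32
clock 4: out=0, reg = 0xF19
clock 5: out=1, reg = 0xF8C

0xF8C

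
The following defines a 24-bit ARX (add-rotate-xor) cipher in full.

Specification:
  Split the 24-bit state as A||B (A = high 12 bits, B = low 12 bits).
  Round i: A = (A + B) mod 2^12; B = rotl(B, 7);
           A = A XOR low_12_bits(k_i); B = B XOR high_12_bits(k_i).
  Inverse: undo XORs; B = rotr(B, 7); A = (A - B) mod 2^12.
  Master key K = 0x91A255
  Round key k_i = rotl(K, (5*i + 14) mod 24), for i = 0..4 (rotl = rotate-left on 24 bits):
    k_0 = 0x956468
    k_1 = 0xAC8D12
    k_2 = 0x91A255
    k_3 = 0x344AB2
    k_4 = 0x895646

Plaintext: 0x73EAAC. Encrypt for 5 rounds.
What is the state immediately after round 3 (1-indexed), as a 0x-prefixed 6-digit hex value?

s_0 = plaintext = 0x73EAAC
s_1 = Round(s_0, k_0) = 0x582F03
s_2 = Round(s_1, k_1) = 0x997B30
s_3 = Round(s_2, k_2) = 0x692143
s_4 = Round(s_3, k_3) = 0xD672CE
s_5 = Round(s_4, k_4) = 0x673F83

0x692143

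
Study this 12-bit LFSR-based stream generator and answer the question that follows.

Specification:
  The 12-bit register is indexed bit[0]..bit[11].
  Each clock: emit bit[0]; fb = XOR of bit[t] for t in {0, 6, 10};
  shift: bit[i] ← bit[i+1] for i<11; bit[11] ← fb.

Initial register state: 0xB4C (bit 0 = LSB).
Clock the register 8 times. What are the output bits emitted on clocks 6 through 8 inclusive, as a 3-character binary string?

reg_0 = 0xB4C
clock 1: out=0, reg = 0xDA6
clock 2: out=0, reg = 0xED3
clock 3: out=1, reg = 0xF69
clock 4: out=1, reg = 0xFB4
clock 5: out=0, reg = 0xFDA
clock 6: out=0, reg = 0x7ED
clock 7: out=1, reg = 0xBF6
clock 8: out=0, reg = 0xDFB

010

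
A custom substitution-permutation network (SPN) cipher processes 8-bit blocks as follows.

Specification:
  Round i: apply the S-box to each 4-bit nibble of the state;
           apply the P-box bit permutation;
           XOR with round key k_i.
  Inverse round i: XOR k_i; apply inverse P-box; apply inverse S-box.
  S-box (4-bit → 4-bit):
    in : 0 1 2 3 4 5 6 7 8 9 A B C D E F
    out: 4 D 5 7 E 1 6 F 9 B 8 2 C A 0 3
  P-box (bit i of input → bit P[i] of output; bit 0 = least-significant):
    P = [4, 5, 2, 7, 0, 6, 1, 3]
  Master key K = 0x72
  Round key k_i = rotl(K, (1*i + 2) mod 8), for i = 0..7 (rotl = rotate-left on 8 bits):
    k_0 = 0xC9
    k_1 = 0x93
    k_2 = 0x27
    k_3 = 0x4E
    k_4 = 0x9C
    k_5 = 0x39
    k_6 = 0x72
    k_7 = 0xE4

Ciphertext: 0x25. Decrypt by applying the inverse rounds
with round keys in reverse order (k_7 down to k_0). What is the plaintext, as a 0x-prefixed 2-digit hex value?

s_0 = ciphertext = 0x25
s_1 = InvRound(s_0, k_7) = 0xFA
s_2 = InvRound(s_1, k_6) = 0xAA
s_3 = InvRound(s_2, k_5) = 0x28
s_4 = InvRound(s_3, k_4) = 0xE7
s_5 = InvRound(s_4, k_3) = 0x8D
s_6 = InvRound(s_5, k_2) = 0xCD
s_7 = InvRound(s_6, k_1) = 0x42
s_8 = InvRound(s_7, k_0) = 0x1A

0x1A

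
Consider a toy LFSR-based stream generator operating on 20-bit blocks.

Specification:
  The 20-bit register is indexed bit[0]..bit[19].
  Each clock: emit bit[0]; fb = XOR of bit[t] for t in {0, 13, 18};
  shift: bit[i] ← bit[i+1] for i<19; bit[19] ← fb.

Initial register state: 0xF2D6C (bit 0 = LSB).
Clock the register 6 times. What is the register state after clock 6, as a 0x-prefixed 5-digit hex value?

reg_0 = 0xF2D6C
clock 1: out=0, reg = 0x796B6
clock 2: out=0, reg = 0xBCB5B
clock 3: out=1, reg = 0xDE5AD
clock 4: out=1, reg = 0xEF2D6
clock 5: out=0, reg = 0x7796B
clock 6: out=1, reg = 0xBBCB5

0xBBCB5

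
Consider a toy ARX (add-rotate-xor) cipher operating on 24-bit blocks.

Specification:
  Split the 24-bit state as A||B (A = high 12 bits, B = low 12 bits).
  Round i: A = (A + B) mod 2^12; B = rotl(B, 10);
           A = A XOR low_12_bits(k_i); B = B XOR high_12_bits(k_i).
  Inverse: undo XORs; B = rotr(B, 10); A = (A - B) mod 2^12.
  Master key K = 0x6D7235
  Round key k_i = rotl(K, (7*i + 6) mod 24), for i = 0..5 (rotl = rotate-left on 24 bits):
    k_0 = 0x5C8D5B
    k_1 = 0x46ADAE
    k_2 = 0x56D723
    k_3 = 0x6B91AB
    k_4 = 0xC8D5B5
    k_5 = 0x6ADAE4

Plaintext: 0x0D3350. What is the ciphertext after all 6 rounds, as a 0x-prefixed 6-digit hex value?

s_0 = plaintext = 0x0D3350
s_1 = Round(s_0, k_0) = 0x97851C
s_2 = Round(s_1, k_1) = 0x33A52D
s_3 = Round(s_2, k_2) = 0xF44026
s_4 = Round(s_3, k_3) = 0xEC1EB0
s_5 = Round(s_4, k_4) = 0x8C4F21
s_6 = Round(s_5, k_5) = 0xD01165

0xD01165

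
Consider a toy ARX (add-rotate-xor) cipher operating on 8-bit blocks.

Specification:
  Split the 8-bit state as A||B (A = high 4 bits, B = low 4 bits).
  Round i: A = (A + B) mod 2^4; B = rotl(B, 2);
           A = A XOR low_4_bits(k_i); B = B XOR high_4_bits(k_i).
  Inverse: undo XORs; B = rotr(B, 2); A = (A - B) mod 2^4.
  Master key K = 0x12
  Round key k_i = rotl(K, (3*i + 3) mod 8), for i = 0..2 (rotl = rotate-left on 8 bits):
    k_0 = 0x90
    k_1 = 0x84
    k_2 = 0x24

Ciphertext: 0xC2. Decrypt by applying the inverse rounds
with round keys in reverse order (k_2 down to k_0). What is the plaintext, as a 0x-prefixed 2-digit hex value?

s_0 = ciphertext = 0xC2
s_1 = InvRound(s_0, k_2) = 0x80
s_2 = InvRound(s_1, k_1) = 0xA2
s_3 = InvRound(s_2, k_0) = 0xCE

0xCE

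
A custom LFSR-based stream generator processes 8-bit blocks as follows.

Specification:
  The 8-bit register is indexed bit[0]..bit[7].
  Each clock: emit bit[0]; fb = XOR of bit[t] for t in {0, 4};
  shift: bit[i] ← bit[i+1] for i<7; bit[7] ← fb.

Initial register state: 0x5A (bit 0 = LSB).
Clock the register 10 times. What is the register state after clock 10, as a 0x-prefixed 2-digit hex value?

0x6B

reg_0 = 0x5A
clock 1: out=0, reg = 0xAD
clock 2: out=1, reg = 0xD6
clock 3: out=0, reg = 0xEB
clock 4: out=1, reg = 0xF5
clock 5: out=1, reg = 0x7A
clock 6: out=0, reg = 0xBD
clock 7: out=1, reg = 0x5E
clock 8: out=0, reg = 0xAF
clock 9: out=1, reg = 0xD7
clock 10: out=1, reg = 0x6B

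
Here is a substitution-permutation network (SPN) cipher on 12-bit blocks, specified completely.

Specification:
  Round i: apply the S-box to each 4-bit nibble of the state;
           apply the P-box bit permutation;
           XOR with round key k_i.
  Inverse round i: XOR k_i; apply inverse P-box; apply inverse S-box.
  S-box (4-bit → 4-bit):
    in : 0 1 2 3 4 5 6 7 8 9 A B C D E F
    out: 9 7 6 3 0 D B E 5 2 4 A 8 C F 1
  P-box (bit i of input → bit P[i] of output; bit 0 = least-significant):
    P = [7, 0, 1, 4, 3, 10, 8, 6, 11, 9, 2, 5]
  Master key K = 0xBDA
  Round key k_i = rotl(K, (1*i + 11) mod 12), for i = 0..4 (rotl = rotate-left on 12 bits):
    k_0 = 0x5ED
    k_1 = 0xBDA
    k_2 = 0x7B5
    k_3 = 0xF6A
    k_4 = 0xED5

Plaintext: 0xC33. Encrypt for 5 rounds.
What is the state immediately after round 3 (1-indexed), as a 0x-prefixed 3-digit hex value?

s_0 = plaintext = 0xC33
s_1 = Round(s_0, k_0) = 0x144
s_2 = Round(s_1, k_1) = 0x1DE
s_3 = Round(s_2, k_2) = 0xC62
s_4 = Round(s_3, k_3) = 0xB01
s_5 = Round(s_4, k_4) = 0xC3E

0xC62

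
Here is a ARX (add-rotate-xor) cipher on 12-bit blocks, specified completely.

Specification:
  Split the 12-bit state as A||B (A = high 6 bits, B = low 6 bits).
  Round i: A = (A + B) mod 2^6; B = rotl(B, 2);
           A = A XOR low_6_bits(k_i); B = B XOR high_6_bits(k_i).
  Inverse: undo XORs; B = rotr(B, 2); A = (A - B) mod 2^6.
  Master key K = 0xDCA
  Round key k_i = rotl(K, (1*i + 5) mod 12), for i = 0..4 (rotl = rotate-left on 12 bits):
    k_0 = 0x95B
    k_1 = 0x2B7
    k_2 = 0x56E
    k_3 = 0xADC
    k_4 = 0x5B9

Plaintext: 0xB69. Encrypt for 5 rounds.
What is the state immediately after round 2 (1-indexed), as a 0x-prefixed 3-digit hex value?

0x9C6

s_0 = plaintext = 0xB69
s_1 = Round(s_0, k_0) = 0x343
s_2 = Round(s_1, k_1) = 0x9C6
s_3 = Round(s_2, k_2) = 0x0CD
s_4 = Round(s_3, k_3) = 0x31F
s_5 = Round(s_4, k_4) = 0x4AB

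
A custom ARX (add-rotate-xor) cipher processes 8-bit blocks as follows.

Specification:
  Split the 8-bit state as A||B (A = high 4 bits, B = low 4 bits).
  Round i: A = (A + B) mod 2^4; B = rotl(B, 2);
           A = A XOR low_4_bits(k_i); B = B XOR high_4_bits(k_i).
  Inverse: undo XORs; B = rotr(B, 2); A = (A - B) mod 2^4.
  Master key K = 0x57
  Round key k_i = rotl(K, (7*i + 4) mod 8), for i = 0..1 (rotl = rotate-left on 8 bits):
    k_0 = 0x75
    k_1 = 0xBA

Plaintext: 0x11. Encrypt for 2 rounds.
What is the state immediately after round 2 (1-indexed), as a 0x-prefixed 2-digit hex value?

0x07

s_0 = plaintext = 0x11
s_1 = Round(s_0, k_0) = 0x73
s_2 = Round(s_1, k_1) = 0x07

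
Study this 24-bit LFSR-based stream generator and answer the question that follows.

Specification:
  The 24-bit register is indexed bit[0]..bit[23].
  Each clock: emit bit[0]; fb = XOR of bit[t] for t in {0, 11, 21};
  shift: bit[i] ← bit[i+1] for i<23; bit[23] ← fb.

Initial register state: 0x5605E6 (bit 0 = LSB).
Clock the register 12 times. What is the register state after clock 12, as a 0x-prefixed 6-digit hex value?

0x704560

reg_0 = 0x5605E6
clock 1: out=0, reg = 0x2B02F3
clock 2: out=1, reg = 0x158179
clock 3: out=1, reg = 0x8AC0BC
clock 4: out=0, reg = 0x45605E
clock 5: out=0, reg = 0x22B02F
clock 6: out=1, reg = 0x115817
clock 7: out=1, reg = 0x08AC0B
clock 8: out=1, reg = 0x045605
clock 9: out=1, reg = 0x822B02
clock 10: out=0, reg = 0xC11581
clock 11: out=1, reg = 0xE08AC0
clock 12: out=0, reg = 0x704560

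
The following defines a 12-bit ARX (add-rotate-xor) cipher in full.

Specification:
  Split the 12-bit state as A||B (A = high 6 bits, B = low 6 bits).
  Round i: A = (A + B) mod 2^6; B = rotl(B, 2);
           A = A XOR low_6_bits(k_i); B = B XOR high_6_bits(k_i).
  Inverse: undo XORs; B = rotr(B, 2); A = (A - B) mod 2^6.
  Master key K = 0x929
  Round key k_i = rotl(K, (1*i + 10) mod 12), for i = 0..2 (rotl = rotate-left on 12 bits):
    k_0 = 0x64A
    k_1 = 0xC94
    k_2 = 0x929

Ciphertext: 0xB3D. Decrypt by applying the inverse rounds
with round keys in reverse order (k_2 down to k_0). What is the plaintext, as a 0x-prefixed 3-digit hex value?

0xD04

s_0 = ciphertext = 0xB3D
s_1 = InvRound(s_0, k_2) = 0xBD6
s_2 = InvRound(s_1, k_1) = 0xC89
s_3 = InvRound(s_2, k_0) = 0xD04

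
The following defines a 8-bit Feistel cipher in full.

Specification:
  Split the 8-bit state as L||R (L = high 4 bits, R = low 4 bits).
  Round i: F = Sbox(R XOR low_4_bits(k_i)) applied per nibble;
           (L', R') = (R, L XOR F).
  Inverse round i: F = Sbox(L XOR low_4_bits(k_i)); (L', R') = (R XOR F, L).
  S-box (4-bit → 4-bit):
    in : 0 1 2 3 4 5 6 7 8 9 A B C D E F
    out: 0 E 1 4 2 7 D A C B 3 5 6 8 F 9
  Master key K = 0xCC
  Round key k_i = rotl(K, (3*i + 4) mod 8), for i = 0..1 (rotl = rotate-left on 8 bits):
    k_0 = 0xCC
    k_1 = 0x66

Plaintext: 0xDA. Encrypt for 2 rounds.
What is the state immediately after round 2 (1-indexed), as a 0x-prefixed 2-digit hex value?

0x07

s_0 = plaintext = 0xDA
s_1 = Round(s_0, k_0) = 0xA0
s_2 = Round(s_1, k_1) = 0x07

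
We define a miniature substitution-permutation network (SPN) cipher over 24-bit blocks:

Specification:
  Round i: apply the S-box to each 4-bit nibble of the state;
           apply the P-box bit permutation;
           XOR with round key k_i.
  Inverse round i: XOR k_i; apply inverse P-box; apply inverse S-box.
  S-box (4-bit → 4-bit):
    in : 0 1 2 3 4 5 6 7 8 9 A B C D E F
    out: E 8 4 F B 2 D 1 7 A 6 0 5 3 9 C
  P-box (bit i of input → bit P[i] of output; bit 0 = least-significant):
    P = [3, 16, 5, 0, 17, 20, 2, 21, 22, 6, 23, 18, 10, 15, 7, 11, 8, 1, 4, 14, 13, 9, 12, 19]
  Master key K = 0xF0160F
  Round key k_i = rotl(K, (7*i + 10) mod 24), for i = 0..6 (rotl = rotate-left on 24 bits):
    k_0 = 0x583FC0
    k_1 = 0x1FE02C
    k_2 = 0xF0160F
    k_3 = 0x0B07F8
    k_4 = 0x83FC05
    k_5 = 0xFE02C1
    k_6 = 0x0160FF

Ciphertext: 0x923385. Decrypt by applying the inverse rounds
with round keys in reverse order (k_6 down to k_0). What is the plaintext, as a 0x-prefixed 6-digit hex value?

0xD95740

s_0 = ciphertext = 0x923385
s_1 = InvRound(s_0, k_6) = 0xA3BAD8
s_2 = InvRound(s_1, k_5) = 0x629E54
s_3 = InvRound(s_2, k_4) = 0xDFB819
s_4 = InvRound(s_3, k_3) = 0x87335F
s_5 = InvRound(s_4, k_2) = 0x7C7445
s_6 = InvRound(s_5, k_1) = 0x2BDDE3
s_7 = InvRound(s_6, k_0) = 0xD95740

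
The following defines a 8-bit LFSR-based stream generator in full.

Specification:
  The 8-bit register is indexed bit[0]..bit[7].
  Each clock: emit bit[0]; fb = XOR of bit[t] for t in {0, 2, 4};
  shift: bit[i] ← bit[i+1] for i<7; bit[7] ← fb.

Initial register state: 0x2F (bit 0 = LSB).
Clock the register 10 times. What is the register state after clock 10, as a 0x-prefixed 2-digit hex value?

reg_0 = 0x2F
clock 1: out=1, reg = 0x17
clock 2: out=1, reg = 0x8B
clock 3: out=1, reg = 0xC5
clock 4: out=1, reg = 0x62
clock 5: out=0, reg = 0x31
clock 6: out=1, reg = 0x18
clock 7: out=0, reg = 0x8C
clock 8: out=0, reg = 0xC6
clock 9: out=0, reg = 0xE3
clock 10: out=1, reg = 0xF1

0xF1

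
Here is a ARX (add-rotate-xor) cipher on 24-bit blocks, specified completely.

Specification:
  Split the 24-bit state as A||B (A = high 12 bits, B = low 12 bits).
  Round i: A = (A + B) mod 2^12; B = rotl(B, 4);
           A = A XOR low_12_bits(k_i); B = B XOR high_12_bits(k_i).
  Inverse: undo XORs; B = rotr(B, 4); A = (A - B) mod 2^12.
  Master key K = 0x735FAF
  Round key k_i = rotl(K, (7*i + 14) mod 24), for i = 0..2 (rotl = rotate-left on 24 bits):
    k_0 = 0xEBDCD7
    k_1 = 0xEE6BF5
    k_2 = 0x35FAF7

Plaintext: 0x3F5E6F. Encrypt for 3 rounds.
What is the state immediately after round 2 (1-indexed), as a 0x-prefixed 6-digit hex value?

s_0 = plaintext = 0x3F5E6F
s_1 = Round(s_0, k_0) = 0xEB3843
s_2 = Round(s_1, k_1) = 0xD03ADE
s_3 = Round(s_2, k_2) = 0xD16EB5

0xD03ADE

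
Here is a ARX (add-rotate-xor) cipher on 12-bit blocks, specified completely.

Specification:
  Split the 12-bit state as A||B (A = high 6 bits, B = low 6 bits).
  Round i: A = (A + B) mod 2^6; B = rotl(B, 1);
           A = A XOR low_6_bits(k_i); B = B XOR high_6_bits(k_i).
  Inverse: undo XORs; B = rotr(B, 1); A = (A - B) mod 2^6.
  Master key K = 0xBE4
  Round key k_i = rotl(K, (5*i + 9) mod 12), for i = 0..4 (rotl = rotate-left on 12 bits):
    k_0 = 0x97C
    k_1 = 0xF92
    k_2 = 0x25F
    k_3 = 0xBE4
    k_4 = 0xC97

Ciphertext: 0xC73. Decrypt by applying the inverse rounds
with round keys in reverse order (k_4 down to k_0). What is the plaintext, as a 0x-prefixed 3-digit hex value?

0xBE8

s_0 = ciphertext = 0xC73
s_1 = InvRound(s_0, k_4) = 0x1A0
s_2 = InvRound(s_1, k_3) = 0xEE7
s_3 = InvRound(s_2, k_2) = 0x357
s_4 = InvRound(s_3, k_1) = 0xAF4
s_5 = InvRound(s_4, k_0) = 0xBE8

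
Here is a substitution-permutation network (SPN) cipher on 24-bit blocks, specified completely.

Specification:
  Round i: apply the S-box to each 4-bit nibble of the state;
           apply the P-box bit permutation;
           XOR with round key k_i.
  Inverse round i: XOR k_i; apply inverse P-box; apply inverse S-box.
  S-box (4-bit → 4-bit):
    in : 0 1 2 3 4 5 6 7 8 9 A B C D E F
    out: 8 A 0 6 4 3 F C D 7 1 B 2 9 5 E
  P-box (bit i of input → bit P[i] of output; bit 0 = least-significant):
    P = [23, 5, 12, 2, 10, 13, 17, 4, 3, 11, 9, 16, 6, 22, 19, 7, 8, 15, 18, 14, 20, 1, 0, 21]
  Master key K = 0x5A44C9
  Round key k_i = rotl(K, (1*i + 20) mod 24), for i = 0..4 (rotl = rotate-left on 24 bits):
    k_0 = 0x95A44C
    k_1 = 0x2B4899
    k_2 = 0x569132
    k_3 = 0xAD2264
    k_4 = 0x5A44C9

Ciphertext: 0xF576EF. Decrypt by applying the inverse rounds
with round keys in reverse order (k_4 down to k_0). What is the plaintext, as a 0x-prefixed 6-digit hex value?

0xF364B2

s_0 = ciphertext = 0xF576EF
s_1 = InvRound(s_0, k_4) = 0x144736
s_2 = InvRound(s_1, k_3) = 0xBDE0BA
s_3 = InvRound(s_2, k_2) = 0x0DFD3E
s_4 = InvRound(s_3, k_1) = 0xF9029F
s_5 = InvRound(s_4, k_0) = 0xF364B2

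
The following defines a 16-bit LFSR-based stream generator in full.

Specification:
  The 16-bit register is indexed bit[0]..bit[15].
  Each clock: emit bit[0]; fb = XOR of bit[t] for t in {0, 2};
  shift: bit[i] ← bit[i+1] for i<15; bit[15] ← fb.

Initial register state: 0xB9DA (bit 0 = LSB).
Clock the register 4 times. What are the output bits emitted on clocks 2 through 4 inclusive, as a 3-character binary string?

reg_0 = 0xB9DA
clock 1: out=0, reg = 0x5CED
clock 2: out=1, reg = 0x2E76
clock 3: out=0, reg = 0x973B
clock 4: out=1, reg = 0xCB9D

101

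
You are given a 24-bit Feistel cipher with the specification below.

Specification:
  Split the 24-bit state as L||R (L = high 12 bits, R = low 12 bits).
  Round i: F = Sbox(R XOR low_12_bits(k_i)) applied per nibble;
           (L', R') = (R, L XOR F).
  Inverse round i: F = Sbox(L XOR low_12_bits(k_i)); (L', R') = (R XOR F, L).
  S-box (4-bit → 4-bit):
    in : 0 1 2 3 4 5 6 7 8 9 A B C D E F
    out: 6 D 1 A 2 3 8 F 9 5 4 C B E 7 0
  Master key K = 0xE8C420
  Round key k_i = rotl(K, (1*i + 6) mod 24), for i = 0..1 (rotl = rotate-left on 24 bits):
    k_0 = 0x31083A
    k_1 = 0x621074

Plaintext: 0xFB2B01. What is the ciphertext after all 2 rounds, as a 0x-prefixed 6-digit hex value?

s_0 = plaintext = 0xFB2B01
s_1 = Round(s_0, k_0) = 0xB0151E
s_2 = Round(s_1, k_1) = 0x51E885

0x51E885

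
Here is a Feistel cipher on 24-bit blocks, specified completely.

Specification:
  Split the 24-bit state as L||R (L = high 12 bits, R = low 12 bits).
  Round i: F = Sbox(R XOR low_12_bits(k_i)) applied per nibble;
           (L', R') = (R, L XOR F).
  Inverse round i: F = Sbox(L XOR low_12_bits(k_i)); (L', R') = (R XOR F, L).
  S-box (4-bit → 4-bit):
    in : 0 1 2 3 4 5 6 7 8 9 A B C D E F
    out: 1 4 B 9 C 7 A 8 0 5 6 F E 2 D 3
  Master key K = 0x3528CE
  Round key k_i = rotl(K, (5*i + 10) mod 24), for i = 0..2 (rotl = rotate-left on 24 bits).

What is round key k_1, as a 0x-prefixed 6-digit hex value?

0x671A94

K = 0x3528CE
k_0 = rotl(K, (5*0+10) mod 24) = rotl(K, 10) = 0xA338D4
k_1 = rotl(K, (5*1+10) mod 24) = rotl(K, 15) = 0x671A94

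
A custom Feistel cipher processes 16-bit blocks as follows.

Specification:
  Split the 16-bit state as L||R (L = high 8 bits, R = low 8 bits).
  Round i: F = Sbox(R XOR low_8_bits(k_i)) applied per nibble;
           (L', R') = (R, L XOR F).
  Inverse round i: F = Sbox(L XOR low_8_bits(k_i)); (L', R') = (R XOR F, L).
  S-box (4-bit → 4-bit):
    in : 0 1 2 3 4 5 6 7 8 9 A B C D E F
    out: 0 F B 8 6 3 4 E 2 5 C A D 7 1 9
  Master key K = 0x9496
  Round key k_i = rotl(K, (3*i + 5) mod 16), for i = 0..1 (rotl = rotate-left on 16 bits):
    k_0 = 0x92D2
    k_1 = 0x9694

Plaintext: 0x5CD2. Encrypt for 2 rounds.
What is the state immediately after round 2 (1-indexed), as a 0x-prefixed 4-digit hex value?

0x5C00

s_0 = plaintext = 0x5CD2
s_1 = Round(s_0, k_0) = 0xD25C
s_2 = Round(s_1, k_1) = 0x5C00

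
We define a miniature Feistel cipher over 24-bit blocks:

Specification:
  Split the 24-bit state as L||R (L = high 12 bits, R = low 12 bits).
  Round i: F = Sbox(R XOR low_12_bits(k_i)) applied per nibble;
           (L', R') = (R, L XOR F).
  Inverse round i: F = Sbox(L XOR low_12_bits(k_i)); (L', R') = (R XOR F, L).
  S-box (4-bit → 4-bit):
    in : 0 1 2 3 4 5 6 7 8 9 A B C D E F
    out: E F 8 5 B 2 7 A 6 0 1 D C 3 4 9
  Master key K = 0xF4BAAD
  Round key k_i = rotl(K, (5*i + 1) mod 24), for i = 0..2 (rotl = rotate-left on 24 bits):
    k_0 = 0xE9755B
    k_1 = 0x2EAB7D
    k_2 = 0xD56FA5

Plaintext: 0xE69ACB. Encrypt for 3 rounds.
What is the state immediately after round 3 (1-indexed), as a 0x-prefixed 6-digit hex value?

0x63A76E

s_0 = plaintext = 0xE69ACB
s_1 = Round(s_0, k_0) = 0xACB767
s_2 = Round(s_1, k_1) = 0x76763A
s_3 = Round(s_2, k_2) = 0x63A76E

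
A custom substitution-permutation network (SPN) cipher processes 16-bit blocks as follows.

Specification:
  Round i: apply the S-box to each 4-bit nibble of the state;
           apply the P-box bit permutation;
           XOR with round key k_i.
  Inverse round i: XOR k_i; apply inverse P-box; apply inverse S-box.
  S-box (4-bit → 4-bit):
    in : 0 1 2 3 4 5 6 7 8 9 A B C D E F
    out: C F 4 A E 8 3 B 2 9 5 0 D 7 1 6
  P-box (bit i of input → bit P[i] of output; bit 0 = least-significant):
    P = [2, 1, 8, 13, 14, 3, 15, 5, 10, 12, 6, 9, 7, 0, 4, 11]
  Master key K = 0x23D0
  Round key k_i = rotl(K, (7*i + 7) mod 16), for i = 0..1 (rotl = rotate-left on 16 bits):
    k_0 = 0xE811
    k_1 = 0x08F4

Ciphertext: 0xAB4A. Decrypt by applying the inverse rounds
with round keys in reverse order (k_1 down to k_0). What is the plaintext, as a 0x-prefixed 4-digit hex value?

0x0AE2

s_0 = ciphertext = 0xAB4A
s_1 = InvRound(s_0, k_1) = 0xA541
s_2 = InvRound(s_1, k_0) = 0x0AE2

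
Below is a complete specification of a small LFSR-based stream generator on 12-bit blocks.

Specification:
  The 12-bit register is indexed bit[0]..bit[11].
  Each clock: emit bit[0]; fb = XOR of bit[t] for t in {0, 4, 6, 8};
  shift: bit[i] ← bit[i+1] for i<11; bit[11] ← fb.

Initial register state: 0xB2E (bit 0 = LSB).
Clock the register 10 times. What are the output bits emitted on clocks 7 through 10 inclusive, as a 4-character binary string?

reg_0 = 0xB2E
clock 1: out=0, reg = 0xD97
clock 2: out=1, reg = 0xECB
clock 3: out=1, reg = 0x765
clock 4: out=1, reg = 0xBB2
clock 5: out=0, reg = 0x5D9
clock 6: out=1, reg = 0x2EC
clock 7: out=0, reg = 0x976
clock 8: out=0, reg = 0xCBB
clock 9: out=1, reg = 0x65D
clock 10: out=1, reg = 0xB2E

0011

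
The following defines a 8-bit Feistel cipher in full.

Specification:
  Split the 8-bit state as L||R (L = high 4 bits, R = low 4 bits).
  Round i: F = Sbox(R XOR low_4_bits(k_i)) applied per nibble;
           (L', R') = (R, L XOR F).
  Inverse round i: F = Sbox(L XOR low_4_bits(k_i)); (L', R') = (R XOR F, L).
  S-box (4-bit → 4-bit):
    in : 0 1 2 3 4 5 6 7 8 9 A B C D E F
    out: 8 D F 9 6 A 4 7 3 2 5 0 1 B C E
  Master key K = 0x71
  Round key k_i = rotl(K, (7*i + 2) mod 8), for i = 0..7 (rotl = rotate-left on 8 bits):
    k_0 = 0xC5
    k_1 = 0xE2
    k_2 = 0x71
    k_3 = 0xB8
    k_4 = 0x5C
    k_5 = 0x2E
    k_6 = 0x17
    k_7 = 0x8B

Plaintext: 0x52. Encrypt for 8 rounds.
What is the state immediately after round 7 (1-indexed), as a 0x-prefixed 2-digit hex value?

s_0 = plaintext = 0x52
s_1 = Round(s_0, k_0) = 0x22
s_2 = Round(s_1, k_1) = 0x2A
s_3 = Round(s_2, k_2) = 0xA2
s_4 = Round(s_3, k_3) = 0x2F
s_5 = Round(s_4, k_4) = 0xFB
s_6 = Round(s_5, k_5) = 0xB5
s_7 = Round(s_6, k_6) = 0x54
s_8 = Round(s_7, k_7) = 0x4B

0x54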